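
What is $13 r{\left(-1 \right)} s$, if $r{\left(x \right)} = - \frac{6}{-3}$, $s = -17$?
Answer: $-442$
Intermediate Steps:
$r{\left(x \right)} = 2$ ($r{\left(x \right)} = \left(-6\right) \left(- \frac{1}{3}\right) = 2$)
$13 r{\left(-1 \right)} s = 13 \cdot 2 \left(-17\right) = 26 \left(-17\right) = -442$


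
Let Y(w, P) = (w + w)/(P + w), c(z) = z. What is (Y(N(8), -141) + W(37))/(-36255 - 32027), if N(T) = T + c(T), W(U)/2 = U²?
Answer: -171109/4267625 ≈ -0.040095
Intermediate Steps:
W(U) = 2*U²
N(T) = 2*T (N(T) = T + T = 2*T)
Y(w, P) = 2*w/(P + w) (Y(w, P) = (2*w)/(P + w) = 2*w/(P + w))
(Y(N(8), -141) + W(37))/(-36255 - 32027) = (2*(2*8)/(-141 + 2*8) + 2*37²)/(-36255 - 32027) = (2*16/(-141 + 16) + 2*1369)/(-68282) = (2*16/(-125) + 2738)*(-1/68282) = (2*16*(-1/125) + 2738)*(-1/68282) = (-32/125 + 2738)*(-1/68282) = (342218/125)*(-1/68282) = -171109/4267625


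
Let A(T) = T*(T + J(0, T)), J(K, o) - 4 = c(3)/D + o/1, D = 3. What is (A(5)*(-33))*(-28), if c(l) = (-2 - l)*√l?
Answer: 64680 - 7700*√3 ≈ 51343.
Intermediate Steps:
c(l) = √l*(-2 - l)
J(K, o) = 4 + o - 5*√3/3 (J(K, o) = 4 + ((√3*(-2 - 1*3))/3 + o/1) = 4 + ((√3*(-2 - 3))*(⅓) + o*1) = 4 + ((√3*(-5))*(⅓) + o) = 4 + (-5*√3*(⅓) + o) = 4 + (-5*√3/3 + o) = 4 + (o - 5*√3/3) = 4 + o - 5*√3/3)
A(T) = T*(4 + 2*T - 5*√3/3) (A(T) = T*(T + (4 + T - 5*√3/3)) = T*(4 + 2*T - 5*√3/3))
(A(5)*(-33))*(-28) = (((⅓)*5*(12 - 5*√3 + 6*5))*(-33))*(-28) = (((⅓)*5*(12 - 5*√3 + 30))*(-33))*(-28) = (((⅓)*5*(42 - 5*√3))*(-33))*(-28) = ((70 - 25*√3/3)*(-33))*(-28) = (-2310 + 275*√3)*(-28) = 64680 - 7700*√3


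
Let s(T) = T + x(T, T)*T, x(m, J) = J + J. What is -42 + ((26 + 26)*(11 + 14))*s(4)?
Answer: 46758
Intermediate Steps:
x(m, J) = 2*J
s(T) = T + 2*T² (s(T) = T + (2*T)*T = T + 2*T²)
-42 + ((26 + 26)*(11 + 14))*s(4) = -42 + ((26 + 26)*(11 + 14))*(4*(1 + 2*4)) = -42 + (52*25)*(4*(1 + 8)) = -42 + 1300*(4*9) = -42 + 1300*36 = -42 + 46800 = 46758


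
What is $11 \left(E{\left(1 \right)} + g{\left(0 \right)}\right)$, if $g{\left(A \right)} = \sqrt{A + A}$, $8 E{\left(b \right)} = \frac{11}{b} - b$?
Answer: $\frac{55}{4} \approx 13.75$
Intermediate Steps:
$E{\left(b \right)} = - \frac{b}{8} + \frac{11}{8 b}$ ($E{\left(b \right)} = \frac{\frac{11}{b} - b}{8} = \frac{- b + \frac{11}{b}}{8} = - \frac{b}{8} + \frac{11}{8 b}$)
$g{\left(A \right)} = \sqrt{2} \sqrt{A}$ ($g{\left(A \right)} = \sqrt{2 A} = \sqrt{2} \sqrt{A}$)
$11 \left(E{\left(1 \right)} + g{\left(0 \right)}\right) = 11 \left(\frac{11 - 1^{2}}{8 \cdot 1} + \sqrt{2} \sqrt{0}\right) = 11 \left(\frac{1}{8} \cdot 1 \left(11 - 1\right) + \sqrt{2} \cdot 0\right) = 11 \left(\frac{1}{8} \cdot 1 \left(11 - 1\right) + 0\right) = 11 \left(\frac{1}{8} \cdot 1 \cdot 10 + 0\right) = 11 \left(\frac{5}{4} + 0\right) = 11 \cdot \frac{5}{4} = \frac{55}{4}$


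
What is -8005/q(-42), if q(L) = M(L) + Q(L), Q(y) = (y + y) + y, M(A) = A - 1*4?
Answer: 8005/172 ≈ 46.541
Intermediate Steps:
M(A) = -4 + A (M(A) = A - 4 = -4 + A)
Q(y) = 3*y (Q(y) = 2*y + y = 3*y)
q(L) = -4 + 4*L (q(L) = (-4 + L) + 3*L = -4 + 4*L)
-8005/q(-42) = -8005/(-4 + 4*(-42)) = -8005/(-4 - 168) = -8005/(-172) = -8005*(-1/172) = 8005/172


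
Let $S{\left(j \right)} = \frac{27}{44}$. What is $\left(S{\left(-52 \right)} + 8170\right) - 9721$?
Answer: $- \frac{68217}{44} \approx -1550.4$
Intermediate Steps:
$S{\left(j \right)} = \frac{27}{44}$ ($S{\left(j \right)} = 27 \cdot \frac{1}{44} = \frac{27}{44}$)
$\left(S{\left(-52 \right)} + 8170\right) - 9721 = \left(\frac{27}{44} + 8170\right) - 9721 = \frac{359507}{44} - 9721 = - \frac{68217}{44}$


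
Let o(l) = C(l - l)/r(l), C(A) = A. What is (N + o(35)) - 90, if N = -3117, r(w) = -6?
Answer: -3207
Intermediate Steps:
o(l) = 0 (o(l) = (l - l)/(-6) = 0*(-1/6) = 0)
(N + o(35)) - 90 = (-3117 + 0) - 90 = -3117 - 90 = -3207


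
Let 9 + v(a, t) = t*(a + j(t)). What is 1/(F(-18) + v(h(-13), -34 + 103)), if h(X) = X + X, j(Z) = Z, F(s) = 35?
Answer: 1/2993 ≈ 0.00033411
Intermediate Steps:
h(X) = 2*X
v(a, t) = -9 + t*(a + t)
1/(F(-18) + v(h(-13), -34 + 103)) = 1/(35 + (-9 + (-34 + 103)² + (2*(-13))*(-34 + 103))) = 1/(35 + (-9 + 69² - 26*69)) = 1/(35 + (-9 + 4761 - 1794)) = 1/(35 + 2958) = 1/2993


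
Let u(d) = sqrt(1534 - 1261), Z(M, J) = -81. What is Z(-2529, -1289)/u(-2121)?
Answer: -27*sqrt(273)/91 ≈ -4.9023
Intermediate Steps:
u(d) = sqrt(273)
Z(-2529, -1289)/u(-2121) = -81*sqrt(273)/273 = -27*sqrt(273)/91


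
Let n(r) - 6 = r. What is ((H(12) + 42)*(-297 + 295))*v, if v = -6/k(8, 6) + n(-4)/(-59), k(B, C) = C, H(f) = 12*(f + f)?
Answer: 40260/59 ≈ 682.37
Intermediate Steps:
H(f) = 24*f (H(f) = 12*(2*f) = 24*f)
n(r) = 6 + r
v = -61/59 (v = -6/6 + (6 - 4)/(-59) = -6*⅙ + 2*(-1/59) = -1 - 2/59 = -61/59 ≈ -1.0339)
((H(12) + 42)*(-297 + 295))*v = ((24*12 + 42)*(-297 + 295))*(-61/59) = ((288 + 42)*(-2))*(-61/59) = (330*(-2))*(-61/59) = -660*(-61/59) = 40260/59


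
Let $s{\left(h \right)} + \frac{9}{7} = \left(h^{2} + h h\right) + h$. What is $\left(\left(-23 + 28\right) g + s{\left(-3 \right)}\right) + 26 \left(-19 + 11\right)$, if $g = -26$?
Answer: $- \frac{2270}{7} \approx -324.29$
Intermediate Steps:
$s{\left(h \right)} = - \frac{9}{7} + h + 2 h^{2}$ ($s{\left(h \right)} = - \frac{9}{7} + \left(\left(h^{2} + h h\right) + h\right) = - \frac{9}{7} + \left(\left(h^{2} + h^{2}\right) + h\right) = - \frac{9}{7} + \left(2 h^{2} + h\right) = - \frac{9}{7} + \left(h + 2 h^{2}\right) = - \frac{9}{7} + h + 2 h^{2}$)
$\left(\left(-23 + 28\right) g + s{\left(-3 \right)}\right) + 26 \left(-19 + 11\right) = \left(\left(-23 + 28\right) \left(-26\right) - \left(\frac{30}{7} - 18\right)\right) + 26 \left(-19 + 11\right) = \left(5 \left(-26\right) - - \frac{96}{7}\right) + 26 \left(-8\right) = \left(-130 - - \frac{96}{7}\right) - 208 = \left(-130 + \frac{96}{7}\right) - 208 = - \frac{814}{7} - 208 = - \frac{2270}{7}$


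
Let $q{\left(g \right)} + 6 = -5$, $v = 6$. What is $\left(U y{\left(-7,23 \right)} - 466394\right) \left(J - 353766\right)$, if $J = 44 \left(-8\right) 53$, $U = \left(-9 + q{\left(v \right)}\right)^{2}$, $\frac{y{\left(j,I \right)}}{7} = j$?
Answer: $180994857468$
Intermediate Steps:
$q{\left(g \right)} = -11$ ($q{\left(g \right)} = -6 - 5 = -11$)
$y{\left(j,I \right)} = 7 j$
$U = 400$ ($U = \left(-9 - 11\right)^{2} = \left(-20\right)^{2} = 400$)
$J = -18656$ ($J = \left(-352\right) 53 = -18656$)
$\left(U y{\left(-7,23 \right)} - 466394\right) \left(J - 353766\right) = \left(400 \cdot 7 \left(-7\right) - 466394\right) \left(-18656 - 353766\right) = \left(400 \left(-49\right) - 466394\right) \left(-372422\right) = \left(-19600 - 466394\right) \left(-372422\right) = \left(-485994\right) \left(-372422\right) = 180994857468$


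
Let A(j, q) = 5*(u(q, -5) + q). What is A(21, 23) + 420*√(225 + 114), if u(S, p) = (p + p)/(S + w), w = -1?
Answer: 1240/11 + 420*√339 ≈ 7845.8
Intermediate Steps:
u(S, p) = 2*p/(-1 + S) (u(S, p) = (p + p)/(S - 1) = (2*p)/(-1 + S) = 2*p/(-1 + S))
A(j, q) = -50/(-1 + q) + 5*q (A(j, q) = 5*(2*(-5)/(-1 + q) + q) = 5*(-10/(-1 + q) + q) = 5*(q - 10/(-1 + q)) = -50/(-1 + q) + 5*q)
A(21, 23) + 420*√(225 + 114) = 5*(-10 + 23*(-1 + 23))/(-1 + 23) + 420*√(225 + 114) = 5*(-10 + 23*22)/22 + 420*√339 = 5*(1/22)*(-10 + 506) + 420*√339 = 5*(1/22)*496 + 420*√339 = 1240/11 + 420*√339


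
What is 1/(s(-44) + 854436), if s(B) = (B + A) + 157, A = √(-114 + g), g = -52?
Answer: 854549/730253993567 - I*√166/730253993567 ≈ 1.1702e-6 - 1.7643e-11*I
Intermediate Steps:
A = I*√166 (A = √(-114 - 52) = √(-166) = I*√166 ≈ 12.884*I)
s(B) = 157 + B + I*√166 (s(B) = (B + I*√166) + 157 = 157 + B + I*√166)
1/(s(-44) + 854436) = 1/((157 - 44 + I*√166) + 854436) = 1/((113 + I*√166) + 854436) = 1/(854549 + I*√166)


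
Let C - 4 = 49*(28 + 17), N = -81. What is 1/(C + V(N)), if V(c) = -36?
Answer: 1/2173 ≈ 0.00046019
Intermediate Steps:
C = 2209 (C = 4 + 49*(28 + 17) = 4 + 49*45 = 4 + 2205 = 2209)
1/(C + V(N)) = 1/(2209 - 36) = 1/2173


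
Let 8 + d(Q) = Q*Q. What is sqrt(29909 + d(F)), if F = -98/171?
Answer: sqrt(874344745)/171 ≈ 172.92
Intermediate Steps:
F = -98/171 (F = -98*1/171 = -98/171 ≈ -0.57310)
d(Q) = -8 + Q**2 (d(Q) = -8 + Q*Q = -8 + Q**2)
sqrt(29909 + d(F)) = sqrt(29909 + (-8 + (-98/171)**2)) = sqrt(29909 + (-8 + 9604/29241)) = sqrt(29909 - 224324/29241) = sqrt(874344745/29241) = sqrt(874344745)/171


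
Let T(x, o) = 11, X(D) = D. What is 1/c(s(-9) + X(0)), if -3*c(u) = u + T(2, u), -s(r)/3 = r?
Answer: -3/38 ≈ -0.078947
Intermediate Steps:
s(r) = -3*r
c(u) = -11/3 - u/3 (c(u) = -(u + 11)/3 = -(11 + u)/3 = -11/3 - u/3)
1/c(s(-9) + X(0)) = 1/(-11/3 - (-3*(-9) + 0)/3) = 1/(-11/3 - (27 + 0)/3) = 1/(-11/3 - ⅓*27) = 1/(-11/3 - 9) = 1/(-38/3) = -3/38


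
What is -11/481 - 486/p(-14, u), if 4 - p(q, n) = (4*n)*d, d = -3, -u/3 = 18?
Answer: 113341/154882 ≈ 0.73179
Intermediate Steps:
u = -54 (u = -3*18 = -54)
p(q, n) = 4 + 12*n (p(q, n) = 4 - 4*n*(-3) = 4 - (-12)*n = 4 + 12*n)
-11/481 - 486/p(-14, u) = -11/481 - 486/(4 + 12*(-54)) = -11*1/481 - 486/(4 - 648) = -11/481 - 486/(-644) = -11/481 - 486*(-1/644) = -11/481 + 243/322 = 113341/154882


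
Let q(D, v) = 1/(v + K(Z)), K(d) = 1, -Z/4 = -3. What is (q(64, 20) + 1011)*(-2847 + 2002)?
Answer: -17941040/21 ≈ -8.5434e+5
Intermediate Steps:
Z = 12 (Z = -4*(-3) = 12)
q(D, v) = 1/(1 + v) (q(D, v) = 1/(v + 1) = 1/(1 + v))
(q(64, 20) + 1011)*(-2847 + 2002) = (1/(1 + 20) + 1011)*(-2847 + 2002) = (1/21 + 1011)*(-845) = (21232/21)*(-845) = -17941040/21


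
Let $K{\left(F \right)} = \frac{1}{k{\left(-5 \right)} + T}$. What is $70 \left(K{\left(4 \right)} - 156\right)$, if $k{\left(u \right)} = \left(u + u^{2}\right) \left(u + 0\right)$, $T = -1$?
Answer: $- \frac{1102990}{101} \approx -10921.0$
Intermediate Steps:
$k{\left(u \right)} = u \left(u + u^{2}\right)$ ($k{\left(u \right)} = \left(u + u^{2}\right) u = u \left(u + u^{2}\right)$)
$K{\left(F \right)} = - \frac{1}{101}$ ($K{\left(F \right)} = \frac{1}{\left(-5\right)^{2} \left(1 - 5\right) - 1} = \frac{1}{25 \left(-4\right) - 1} = \frac{1}{-100 - 1} = \frac{1}{-101} = - \frac{1}{101}$)
$70 \left(K{\left(4 \right)} - 156\right) = 70 \left(- \frac{1}{101} - 156\right) = 70 \left(- \frac{15757}{101}\right) = - \frac{1102990}{101}$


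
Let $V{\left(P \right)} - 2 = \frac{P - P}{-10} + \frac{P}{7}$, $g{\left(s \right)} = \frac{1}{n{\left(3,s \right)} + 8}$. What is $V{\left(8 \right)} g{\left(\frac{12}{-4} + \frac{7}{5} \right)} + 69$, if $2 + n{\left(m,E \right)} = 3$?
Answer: $\frac{4369}{63} \approx 69.349$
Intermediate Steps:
$n{\left(m,E \right)} = 1$ ($n{\left(m,E \right)} = -2 + 3 = 1$)
$g{\left(s \right)} = \frac{1}{9}$ ($g{\left(s \right)} = \frac{1}{1 + 8} = \frac{1}{9}$)
$V{\left(P \right)} = 2 + \frac{P}{7}$ ($V{\left(P \right)} = 2 + \left(\frac{P - P}{-10} + \frac{P}{7}\right) = 2 + \left(0 \left(- \frac{1}{10}\right) + P \frac{1}{7}\right) = 2 + \left(0 + \frac{P}{7}\right) = 2 + \frac{P}{7}$)
$V{\left(8 \right)} g{\left(\frac{12}{-4} + \frac{7}{5} \right)} + 69 = \left(2 + \frac{1}{7} \cdot 8\right) \frac{1}{9} + 69 = \left(2 + \frac{8}{7}\right) \frac{1}{9} + 69 = \frac{22}{7} \cdot \frac{1}{9} + 69 = \frac{22}{63} + 69 = \frac{4369}{63}$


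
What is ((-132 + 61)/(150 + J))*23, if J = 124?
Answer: -1633/274 ≈ -5.9599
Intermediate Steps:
((-132 + 61)/(150 + J))*23 = ((-132 + 61)/(150 + 124))*23 = -71/274*23 = -1633/274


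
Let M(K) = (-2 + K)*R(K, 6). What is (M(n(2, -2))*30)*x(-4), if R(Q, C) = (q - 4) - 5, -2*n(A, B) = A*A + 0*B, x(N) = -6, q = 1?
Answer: -5760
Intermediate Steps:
n(A, B) = -A²/2 (n(A, B) = -(A*A + 0*B)/2 = -(A² + 0)/2 = -A²/2)
R(Q, C) = -8 (R(Q, C) = (1 - 4) - 5 = -3 - 5 = -8)
M(K) = 16 - 8*K (M(K) = (-2 + K)*(-8) = 16 - 8*K)
(M(n(2, -2))*30)*x(-4) = ((16 - (-4)*2²)*30)*(-6) = ((16 - (-4)*4)*30)*(-6) = ((16 - 8*(-2))*30)*(-6) = ((16 + 16)*30)*(-6) = (32*30)*(-6) = 960*(-6) = -5760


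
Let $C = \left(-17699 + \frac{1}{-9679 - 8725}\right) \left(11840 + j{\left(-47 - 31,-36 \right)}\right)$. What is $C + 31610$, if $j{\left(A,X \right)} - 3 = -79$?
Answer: $- \frac{957833541967}{4601} \approx -2.0818 \cdot 10^{8}$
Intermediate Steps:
$j{\left(A,X \right)} = -76$ ($j{\left(A,X \right)} = 3 - 79 = -76$)
$C = - \frac{957978979577}{4601}$ ($C = \left(-17699 + \frac{1}{-9679 - 8725}\right) \left(11840 - 76\right) = \left(-17699 + \frac{1}{-18404}\right) 11764 = \left(-17699 - \frac{1}{18404}\right) 11764 = \left(- \frac{325732397}{18404}\right) 11764 = - \frac{957978979577}{4601} \approx -2.0821 \cdot 10^{8}$)
$C + 31610 = - \frac{957978979577}{4601} + 31610 = - \frac{957833541967}{4601}$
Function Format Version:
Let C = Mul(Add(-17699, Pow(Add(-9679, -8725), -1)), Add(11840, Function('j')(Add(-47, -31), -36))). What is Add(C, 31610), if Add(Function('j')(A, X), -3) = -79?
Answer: Rational(-957833541967, 4601) ≈ -2.0818e+8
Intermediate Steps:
Function('j')(A, X) = -76 (Function('j')(A, X) = Add(3, -79) = -76)
C = Rational(-957978979577, 4601) (C = Mul(Add(-17699, Pow(Add(-9679, -8725), -1)), Add(11840, -76)) = Mul(Add(-17699, Pow(-18404, -1)), 11764) = Mul(Add(-17699, Rational(-1, 18404)), 11764) = Mul(Rational(-325732397, 18404), 11764) = Rational(-957978979577, 4601) ≈ -2.0821e+8)
Add(C, 31610) = Add(Rational(-957978979577, 4601), 31610) = Rational(-957833541967, 4601)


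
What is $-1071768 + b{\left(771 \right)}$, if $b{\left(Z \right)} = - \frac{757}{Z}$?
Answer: $- \frac{826333885}{771} \approx -1.0718 \cdot 10^{6}$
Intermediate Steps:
$-1071768 + b{\left(771 \right)} = -1071768 - \frac{757}{771} = - \frac{826333885}{771}$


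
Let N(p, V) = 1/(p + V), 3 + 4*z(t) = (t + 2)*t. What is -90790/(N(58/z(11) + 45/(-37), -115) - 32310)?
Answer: 2693811932/958663807 ≈ 2.8100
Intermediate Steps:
z(t) = -¾ + t*(2 + t)/4 (z(t) = -¾ + ((t + 2)*t)/4 = -¾ + ((2 + t)*t)/4 = -¾ + (t*(2 + t))/4 = -¾ + t*(2 + t)/4)
N(p, V) = 1/(V + p)
-90790/(N(58/z(11) + 45/(-37), -115) - 32310) = -90790/(1/(-115 + (58/(-¾ + (½)*11 + (¼)*11²) + 45/(-37))) - 32310) = -90790/(1/(-115 + (58/(-¾ + 11/2 + (¼)*121) + 45*(-1/37))) - 32310) = -90790/(1/(-115 + (58/(-¾ + 11/2 + 121/4) - 45/37)) - 32310) = -90790/(1/(-115 + (58/35 - 45/37)) - 32310) = -90790/(1/(-115 + 571/1295) - 32310) = -90790/(1/(-148354/1295) - 32310) = -90790/(-1295/148354 - 32310) = -90790/(-4793319035/148354) = -90790*(-148354/4793319035) = 2693811932/958663807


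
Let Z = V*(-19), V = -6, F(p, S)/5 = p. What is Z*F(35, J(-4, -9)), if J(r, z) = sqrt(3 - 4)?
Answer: 19950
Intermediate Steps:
J(r, z) = I (J(r, z) = sqrt(-1) = I)
F(p, S) = 5*p
Z = 114 (Z = -6*(-19) = 114)
Z*F(35, J(-4, -9)) = 114*(5*35) = 114*175 = 19950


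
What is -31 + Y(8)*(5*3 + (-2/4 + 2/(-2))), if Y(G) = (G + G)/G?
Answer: -4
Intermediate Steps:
Y(G) = 2 (Y(G) = (2*G)/G = 2)
-31 + Y(8)*(5*3 + (-2/4 + 2/(-2))) = -31 + 2*(5*3 + (-2/4 + 2/(-2))) = -31 + 2*(15 + (-2*¼ + 2*(-½))) = -31 + 2*(15 + (-½ - 1)) = -31 + 2*(15 - 3/2) = -31 + 2*(27/2) = -31 + 27 = -4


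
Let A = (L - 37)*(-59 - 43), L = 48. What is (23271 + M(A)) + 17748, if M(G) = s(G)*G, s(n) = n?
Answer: 1299903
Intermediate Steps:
A = -1122 (A = (48 - 37)*(-59 - 43) = 11*(-102) = -1122)
M(G) = G**2 (M(G) = G*G = G**2)
(23271 + M(A)) + 17748 = (23271 + (-1122)**2) + 17748 = (23271 + 1258884) + 17748 = 1282155 + 17748 = 1299903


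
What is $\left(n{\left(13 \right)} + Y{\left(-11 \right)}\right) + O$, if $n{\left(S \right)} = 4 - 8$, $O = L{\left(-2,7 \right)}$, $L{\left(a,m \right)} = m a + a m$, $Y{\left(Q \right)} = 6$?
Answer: $-26$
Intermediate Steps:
$L{\left(a,m \right)} = 2 a m$ ($L{\left(a,m \right)} = a m + a m = 2 a m$)
$O = -28$ ($O = 2 \left(-2\right) 7 = -28$)
$n{\left(S \right)} = -4$ ($n{\left(S \right)} = 4 - 8 = -4$)
$\left(n{\left(13 \right)} + Y{\left(-11 \right)}\right) + O = \left(-4 + 6\right) - 28 = 2 - 28 = -26$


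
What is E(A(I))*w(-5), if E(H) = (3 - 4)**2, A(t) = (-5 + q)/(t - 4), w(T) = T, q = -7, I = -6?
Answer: -5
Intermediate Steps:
A(t) = -12/(-4 + t) (A(t) = (-5 - 7)/(t - 4) = -12/(-4 + t))
E(H) = 1 (E(H) = (-1)**2 = 1)
E(A(I))*w(-5) = 1*(-5) = -5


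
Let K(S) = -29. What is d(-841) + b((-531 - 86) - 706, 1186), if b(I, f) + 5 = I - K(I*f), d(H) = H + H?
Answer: -2981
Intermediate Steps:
d(H) = 2*H
b(I, f) = 24 + I (b(I, f) = -5 + (I - 1*(-29)) = -5 + (I + 29) = -5 + (29 + I) = 24 + I)
d(-841) + b((-531 - 86) - 706, 1186) = 2*(-841) + (24 + ((-531 - 86) - 706)) = -1682 + (24 + (-617 - 706)) = -1682 + (24 - 1323) = -1682 - 1299 = -2981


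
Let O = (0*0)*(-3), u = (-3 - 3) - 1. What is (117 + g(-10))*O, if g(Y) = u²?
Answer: 0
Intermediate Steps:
u = -7 (u = -6 - 1 = -7)
g(Y) = 49 (g(Y) = (-7)² = 49)
O = 0 (O = 0*(-3) = 0)
(117 + g(-10))*O = (117 + 49)*0 = 166*0 = 0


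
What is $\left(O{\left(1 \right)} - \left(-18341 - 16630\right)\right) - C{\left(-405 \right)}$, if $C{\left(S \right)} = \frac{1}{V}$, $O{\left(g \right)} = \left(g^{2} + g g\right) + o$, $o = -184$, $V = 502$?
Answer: $\frac{17464077}{502} \approx 34789.0$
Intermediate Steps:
$O{\left(g \right)} = -184 + 2 g^{2}$ ($O{\left(g \right)} = \left(g^{2} + g g\right) - 184 = \left(g^{2} + g^{2}\right) - 184 = 2 g^{2} - 184 = -184 + 2 g^{2}$)
$C{\left(S \right)} = \frac{1}{502}$
$\left(O{\left(1 \right)} - \left(-18341 - 16630\right)\right) - C{\left(-405 \right)} = \left(\left(-184 + 2 \cdot 1^{2}\right) - \left(-18341 - 16630\right)\right) - \frac{1}{502} = \left(\left(-184 + 2 \cdot 1\right) - \left(-18341 - 16630\right)\right) - \frac{1}{502} = \left(\left(-184 + 2\right) - -34971\right) - \frac{1}{502} = \left(-182 + 34971\right) - \frac{1}{502} = 34789 - \frac{1}{502} = \frac{17464077}{502}$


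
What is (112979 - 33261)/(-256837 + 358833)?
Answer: 39859/50998 ≈ 0.78158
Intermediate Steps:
(112979 - 33261)/(-256837 + 358833) = 79718/101996 = 79718*(1/101996) = 39859/50998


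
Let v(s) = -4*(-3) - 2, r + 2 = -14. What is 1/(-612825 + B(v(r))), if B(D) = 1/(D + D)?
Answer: -20/12256499 ≈ -1.6318e-6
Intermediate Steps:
r = -16 (r = -2 - 14 = -16)
v(s) = 10 (v(s) = 12 - 2 = 10)
B(D) = 1/(2*D)
1/(-612825 + B(v(r))) = 1/(-612825 + (½)/10) = 1/(-612825 + (½)*(⅒)) = 1/(-612825 + 1/20) = 1/(-12256499/20) = -20/12256499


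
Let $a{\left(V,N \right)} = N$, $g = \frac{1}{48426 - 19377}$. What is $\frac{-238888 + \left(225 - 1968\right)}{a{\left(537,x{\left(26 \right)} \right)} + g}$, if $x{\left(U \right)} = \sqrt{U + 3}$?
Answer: $\frac{6990089919}{24471487628} - \frac{203055122057031 \sqrt{29}}{24471487628} \approx -44684.0$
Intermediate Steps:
$g = \frac{1}{29049} \approx 3.4425 \cdot 10^{-5}$
$x{\left(U \right)} = \sqrt{3 + U}$
$\frac{-238888 + \left(225 - 1968\right)}{a{\left(537,x{\left(26 \right)} \right)} + g} = \frac{-238888 + \left(225 - 1968\right)}{\sqrt{3 + 26} + \frac{1}{29049}} = \frac{-238888 + \left(225 - 1968\right)}{\sqrt{29} + \frac{1}{29049}} = \frac{-238888 - 1743}{\frac{1}{29049} + \sqrt{29}} = - \frac{240631}{\frac{1}{29049} + \sqrt{29}}$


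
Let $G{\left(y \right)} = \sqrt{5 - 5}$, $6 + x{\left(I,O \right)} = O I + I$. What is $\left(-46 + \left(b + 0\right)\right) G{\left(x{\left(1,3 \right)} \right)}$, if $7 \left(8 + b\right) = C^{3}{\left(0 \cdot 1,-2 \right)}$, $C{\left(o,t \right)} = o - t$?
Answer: $0$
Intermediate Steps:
$x{\left(I,O \right)} = -6 + I + I O$ ($x{\left(I,O \right)} = -6 + \left(O I + I\right) = -6 + \left(I O + I\right) = -6 + \left(I + I O\right) = -6 + I + I O$)
$G{\left(y \right)} = 0$ ($G{\left(y \right)} = \sqrt{0} = 0$)
$b = - \frac{48}{7}$ ($b = -8 + \frac{\left(0 \cdot 1 - -2\right)^{3}}{7} = -8 + \frac{\left(0 + 2\right)^{3}}{7} = -8 + \frac{2^{3}}{7} = -8 + \frac{1}{7} \cdot 8 = -8 + \frac{8}{7} = - \frac{48}{7} \approx -6.8571$)
$\left(-46 + \left(b + 0\right)\right) G{\left(x{\left(1,3 \right)} \right)} = \left(-46 + \left(- \frac{48}{7} + 0\right)\right) 0 = \left(-46 - \frac{48}{7}\right) 0 = \left(- \frac{370}{7}\right) 0 = 0$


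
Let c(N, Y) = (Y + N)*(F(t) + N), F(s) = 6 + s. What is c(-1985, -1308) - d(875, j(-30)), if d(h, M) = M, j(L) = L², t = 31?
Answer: 6413864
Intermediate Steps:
c(N, Y) = (37 + N)*(N + Y) (c(N, Y) = (Y + N)*((6 + 31) + N) = (N + Y)*(37 + N) = (37 + N)*(N + Y))
c(-1985, -1308) - d(875, j(-30)) = ((-1985)² + 37*(-1985) + 37*(-1308) - 1985*(-1308)) - 1*(-30)² = (3940225 - 73445 - 48396 + 2596380) - 1*900 = 6414764 - 900 = 6413864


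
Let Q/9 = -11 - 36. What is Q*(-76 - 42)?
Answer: 49914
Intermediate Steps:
Q = -423 (Q = 9*(-11 - 36) = 9*(-47) = -423)
Q*(-76 - 42) = -423*(-76 - 42) = -423*(-118) = 49914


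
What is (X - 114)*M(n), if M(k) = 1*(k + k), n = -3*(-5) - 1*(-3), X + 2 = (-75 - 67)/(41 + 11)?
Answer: -55566/13 ≈ -4274.3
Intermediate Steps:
X = -123/26 (X = -2 + (-75 - 67)/(41 + 11) = -2 - 142/52 = -2 - 142*1/52 = -2 - 71/26 = -123/26 ≈ -4.7308)
n = 18 (n = 15 + 3 = 18)
M(k) = 2*k (M(k) = 1*(2*k) = 2*k)
(X - 114)*M(n) = (-123/26 - 114)*(2*18) = -3087/26*36 = -55566/13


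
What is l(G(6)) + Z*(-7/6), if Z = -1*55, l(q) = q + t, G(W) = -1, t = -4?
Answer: 355/6 ≈ 59.167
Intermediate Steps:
l(q) = -4 + q (l(q) = q - 4 = -4 + q)
Z = -55
l(G(6)) + Z*(-7/6) = (-4 - 1) - (-385)*1/6 = -5 - (-385)*1*(1/6) = -5 - (-385)/6 = -5 - 55*(-7/6) = -5 + 385/6 = 355/6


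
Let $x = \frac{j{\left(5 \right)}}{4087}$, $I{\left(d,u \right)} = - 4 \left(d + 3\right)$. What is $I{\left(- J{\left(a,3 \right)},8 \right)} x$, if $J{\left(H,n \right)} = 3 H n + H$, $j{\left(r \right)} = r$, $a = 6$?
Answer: $\frac{1140}{4087} \approx 0.27893$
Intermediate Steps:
$J{\left(H,n \right)} = H + 3 H n$ ($J{\left(H,n \right)} = 3 H n + H = H + 3 H n$)
$I{\left(d,u \right)} = -12 - 4 d$ ($I{\left(d,u \right)} = - 4 \left(3 + d\right) = -12 - 4 d$)
$x = \frac{5}{4087} \approx 0.0012234$
$I{\left(- J{\left(a,3 \right)},8 \right)} x = \left(-12 - 4 \left(- 6 \left(1 + 3 \cdot 3\right)\right)\right) \frac{5}{4087} = \left(-12 - 4 \left(- 6 \left(1 + 9\right)\right)\right) \frac{5}{4087} = \left(-12 - 4 \left(- 6 \cdot 10\right)\right) \frac{5}{4087} = \left(-12 - 4 \left(\left(-1\right) 60\right)\right) \frac{5}{4087} = \left(-12 - -240\right) \frac{5}{4087} = \left(-12 + 240\right) \frac{5}{4087} = 228 \cdot \frac{5}{4087} = \frac{1140}{4087}$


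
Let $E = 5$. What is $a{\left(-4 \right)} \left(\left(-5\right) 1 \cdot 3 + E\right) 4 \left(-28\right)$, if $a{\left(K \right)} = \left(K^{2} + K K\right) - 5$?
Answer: $30240$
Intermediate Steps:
$a{\left(K \right)} = -5 + 2 K^{2}$ ($a{\left(K \right)} = \left(K^{2} + K^{2}\right) - 5 = 2 K^{2} - 5 = -5 + 2 K^{2}$)
$a{\left(-4 \right)} \left(\left(-5\right) 1 \cdot 3 + E\right) 4 \left(-28\right) = \left(-5 + 2 \left(-4\right)^{2}\right) \left(\left(-5\right) 1 \cdot 3 + 5\right) 4 \left(-28\right) = \left(-5 + 2 \cdot 16\right) \left(\left(-5\right) 3 + 5\right) 4 \left(-28\right) = \left(-5 + 32\right) \left(-15 + 5\right) 4 \left(-28\right) = 27 \left(\left(-10\right) 4\right) \left(-28\right) = 27 \left(-40\right) \left(-28\right) = \left(-1080\right) \left(-28\right) = 30240$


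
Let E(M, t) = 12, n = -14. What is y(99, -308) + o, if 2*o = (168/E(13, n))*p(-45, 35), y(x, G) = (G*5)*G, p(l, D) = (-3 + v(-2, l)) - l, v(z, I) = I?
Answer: 474299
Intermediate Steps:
p(l, D) = -3 (p(l, D) = (-3 + l) - l = -3)
y(x, G) = 5*G**2 (y(x, G) = (5*G)*G = 5*G**2)
o = -21 (o = ((168/12)*(-3))/2 = ((168*(1/12))*(-3))/2 = (14*(-3))/2 = (1/2)*(-42) = -21)
y(99, -308) + o = 5*(-308)**2 - 21 = 5*94864 - 21 = 474320 - 21 = 474299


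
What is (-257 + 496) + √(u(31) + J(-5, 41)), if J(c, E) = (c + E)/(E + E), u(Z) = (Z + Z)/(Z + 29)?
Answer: 239 + √2227530/1230 ≈ 240.21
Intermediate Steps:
u(Z) = 2*Z/(29 + Z) (u(Z) = (2*Z)/(29 + Z) = 2*Z/(29 + Z))
J(c, E) = (E + c)/(2*E) (J(c, E) = (E + c)/((2*E)) = (E + c)*(1/(2*E)) = (E + c)/(2*E))
(-257 + 496) + √(u(31) + J(-5, 41)) = (-257 + 496) + √(2*31/(29 + 31) + (½)*(41 - 5)/41) = 239 + √(2*31/60 + (½)*(1/41)*36) = 239 + √(2*31*(1/60) + 18/41) = 239 + √(31/30 + 18/41) = 239 + √(1811/1230) = 239 + √2227530/1230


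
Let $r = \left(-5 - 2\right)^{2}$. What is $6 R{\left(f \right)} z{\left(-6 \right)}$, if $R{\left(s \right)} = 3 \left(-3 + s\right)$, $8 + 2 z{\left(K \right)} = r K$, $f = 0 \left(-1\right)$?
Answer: $8154$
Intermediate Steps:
$f = 0$
$r = 49$ ($r = \left(-7\right)^{2} = 49$)
$z{\left(K \right)} = -4 + \frac{49 K}{2}$
$R{\left(s \right)} = -9 + 3 s$
$6 R{\left(f \right)} z{\left(-6 \right)} = 6 \left(-9 + 3 \cdot 0\right) \left(-4 + \frac{49}{2} \left(-6\right)\right) = 6 \left(-9 + 0\right) \left(-4 - 147\right) = 6 \left(-9\right) \left(-151\right) = \left(-54\right) \left(-151\right) = 8154$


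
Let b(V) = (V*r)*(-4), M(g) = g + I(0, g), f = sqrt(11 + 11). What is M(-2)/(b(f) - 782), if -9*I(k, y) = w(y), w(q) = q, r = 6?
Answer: 3128/1347417 - 32*sqrt(22)/449139 ≈ 0.0019873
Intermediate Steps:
f = sqrt(22) ≈ 4.6904
I(k, y) = -y/9
M(g) = 8*g/9 (M(g) = g - g/9 = 8*g/9)
b(V) = -24*V (b(V) = (V*6)*(-4) = (6*V)*(-4) = -24*V)
M(-2)/(b(f) - 782) = ((8/9)*(-2))/(-24*sqrt(22) - 782) = -16/9/(-782 - 24*sqrt(22)) = -16/(9*(-782 - 24*sqrt(22)))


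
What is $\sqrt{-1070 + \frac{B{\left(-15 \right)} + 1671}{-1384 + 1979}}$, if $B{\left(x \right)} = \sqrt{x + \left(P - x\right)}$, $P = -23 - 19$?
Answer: $\frac{\sqrt{-377812505 + 595 i \sqrt{42}}}{595} \approx 0.00016671 + 32.668 i$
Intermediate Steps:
$P = -42$ ($P = -23 - 19 = -42$)
$B{\left(x \right)} = i \sqrt{42}$ ($B{\left(x \right)} = \sqrt{x - \left(42 + x\right)} = \sqrt{-42} = i \sqrt{42}$)
$\sqrt{-1070 + \frac{B{\left(-15 \right)} + 1671}{-1384 + 1979}} = \sqrt{-1070 + \frac{i \sqrt{42} + 1671}{-1384 + 1979}} = \sqrt{-1070 + \frac{1671 + i \sqrt{42}}{595}} = \sqrt{-1070 + \left(1671 + i \sqrt{42}\right) \frac{1}{595}} = \sqrt{-1070 + \left(\frac{1671}{595} + \frac{i \sqrt{42}}{595}\right)} = \sqrt{- \frac{634979}{595} + \frac{i \sqrt{42}}{595}}$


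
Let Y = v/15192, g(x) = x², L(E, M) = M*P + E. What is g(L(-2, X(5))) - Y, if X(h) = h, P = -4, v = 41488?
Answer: 913930/1899 ≈ 481.27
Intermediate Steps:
L(E, M) = E - 4*M (L(E, M) = M*(-4) + E = -4*M + E = E - 4*M)
Y = 5186/1899 (Y = 41488/15192 = 41488*(1/15192) = 5186/1899 ≈ 2.7309)
g(L(-2, X(5))) - Y = (-2 - 4*5)² - 1*5186/1899 = (-2 - 20)² - 5186/1899 = (-22)² - 5186/1899 = 484 - 5186/1899 = 913930/1899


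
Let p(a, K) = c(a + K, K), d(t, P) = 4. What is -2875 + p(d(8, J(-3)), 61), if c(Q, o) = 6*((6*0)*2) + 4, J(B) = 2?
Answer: -2871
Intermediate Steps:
c(Q, o) = 4 (c(Q, o) = 6*(0*2) + 4 = 6*0 + 4 = 0 + 4 = 4)
p(a, K) = 4
-2875 + p(d(8, J(-3)), 61) = -2875 + 4 = -2871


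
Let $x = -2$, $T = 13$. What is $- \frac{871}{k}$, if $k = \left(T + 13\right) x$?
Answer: $\frac{67}{4} \approx 16.75$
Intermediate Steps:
$k = -52$ ($k = \left(13 + 13\right) \left(-2\right) = 26 \left(-2\right) = -52$)
$- \frac{871}{k} = - \frac{871}{-52} = \left(-871\right) \left(- \frac{1}{52}\right) = \frac{67}{4}$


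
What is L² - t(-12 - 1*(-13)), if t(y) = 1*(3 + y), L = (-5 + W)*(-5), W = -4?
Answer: 2021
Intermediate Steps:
L = 45 (L = (-5 - 4)*(-5) = -9*(-5) = 45)
t(y) = 3 + y
L² - t(-12 - 1*(-13)) = 45² - (3 + (-12 - 1*(-13))) = 2025 - (3 + (-12 + 13)) = 2025 - (3 + 1) = 2025 - 1*4 = 2025 - 4 = 2021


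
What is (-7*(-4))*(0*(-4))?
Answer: 0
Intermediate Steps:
(-7*(-4))*(0*(-4)) = 28*0 = 0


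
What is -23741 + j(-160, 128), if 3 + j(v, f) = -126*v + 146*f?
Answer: 15104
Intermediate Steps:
j(v, f) = -3 - 126*v + 146*f (j(v, f) = -3 + (-126*v + 146*f) = -3 - 126*v + 146*f)
-23741 + j(-160, 128) = -23741 + (-3 - 126*(-160) + 146*128) = -23741 + (-3 + 20160 + 18688) = -23741 + 38845 = 15104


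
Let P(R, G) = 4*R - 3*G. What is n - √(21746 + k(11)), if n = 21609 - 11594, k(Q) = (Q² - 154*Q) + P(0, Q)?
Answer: 10015 - 2*√5035 ≈ 9873.1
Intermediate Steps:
P(R, G) = -3*G + 4*R
k(Q) = Q² - 157*Q (k(Q) = (Q² - 154*Q) + (-3*Q + 4*0) = (Q² - 154*Q) + (-3*Q + 0) = (Q² - 154*Q) - 3*Q = Q² - 157*Q)
n = 10015
n - √(21746 + k(11)) = 10015 - √(21746 + 11*(-157 + 11)) = 10015 - √(21746 + 11*(-146)) = 10015 - √(21746 - 1606) = 10015 - √20140 = 10015 - 2*√5035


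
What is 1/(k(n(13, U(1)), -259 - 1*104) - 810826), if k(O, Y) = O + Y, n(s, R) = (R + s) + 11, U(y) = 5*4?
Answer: -1/811145 ≈ -1.2328e-6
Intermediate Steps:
U(y) = 20
n(s, R) = 11 + R + s
1/(k(n(13, U(1)), -259 - 1*104) - 810826) = 1/(((11 + 20 + 13) + (-259 - 1*104)) - 810826) = 1/((44 + (-259 - 104)) - 810826) = 1/((44 - 363) - 810826) = 1/(-319 - 810826) = 1/(-811145) = -1/811145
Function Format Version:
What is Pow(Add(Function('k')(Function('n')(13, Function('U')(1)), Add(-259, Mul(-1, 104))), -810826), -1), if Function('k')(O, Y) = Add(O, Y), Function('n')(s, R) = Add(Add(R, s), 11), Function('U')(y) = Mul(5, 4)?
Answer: Rational(-1, 811145) ≈ -1.2328e-6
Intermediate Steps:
Function('U')(y) = 20
Function('n')(s, R) = Add(11, R, s)
Pow(Add(Function('k')(Function('n')(13, Function('U')(1)), Add(-259, Mul(-1, 104))), -810826), -1) = Pow(Add(Add(Add(11, 20, 13), Add(-259, Mul(-1, 104))), -810826), -1) = Pow(Add(Add(44, Add(-259, -104)), -810826), -1) = Pow(Add(Add(44, -363), -810826), -1) = Pow(Add(-319, -810826), -1) = Pow(-811145, -1) = Rational(-1, 811145)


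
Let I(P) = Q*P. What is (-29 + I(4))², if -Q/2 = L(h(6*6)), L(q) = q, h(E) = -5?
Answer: 121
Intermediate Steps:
Q = 10 (Q = -2*(-5) = 10)
I(P) = 10*P
(-29 + I(4))² = (-29 + 10*4)² = (-29 + 40)² = 11² = 121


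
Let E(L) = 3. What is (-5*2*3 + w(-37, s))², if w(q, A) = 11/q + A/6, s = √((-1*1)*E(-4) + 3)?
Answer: 1256641/1369 ≈ 917.93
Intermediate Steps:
s = 0 (s = √(-1*1*3 + 3) = √(-1*3 + 3) = √(-3 + 3) = √0 = 0)
w(q, A) = 11/q + A/6 (w(q, A) = 11/q + A*(⅙) = 11/q + A/6)
(-5*2*3 + w(-37, s))² = (-5*2*3 + (11/(-37) + (⅙)*0))² = (-10*3 + (11*(-1/37) + 0))² = (-30 + (-11/37 + 0))² = (-30 - 11/37)² = (-1121/37)² = 1256641/1369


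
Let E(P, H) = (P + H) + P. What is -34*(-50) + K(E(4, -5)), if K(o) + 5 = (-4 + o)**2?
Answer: 1696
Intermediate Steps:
E(P, H) = H + 2*P (E(P, H) = (H + P) + P = H + 2*P)
K(o) = -5 + (-4 + o)**2
-34*(-50) + K(E(4, -5)) = -34*(-50) + (-5 + (-4 + (-5 + 2*4))**2) = 1700 + (-5 + (-4 + (-5 + 8))**2) = 1700 + (-5 + (-4 + 3)**2) = 1700 + (-5 + (-1)**2) = 1700 + (-5 + 1) = 1700 - 4 = 1696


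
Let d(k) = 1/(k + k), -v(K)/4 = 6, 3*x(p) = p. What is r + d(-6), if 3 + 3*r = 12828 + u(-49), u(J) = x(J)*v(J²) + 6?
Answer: 52891/12 ≈ 4407.6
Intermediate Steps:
x(p) = p/3
v(K) = -24 (v(K) = -4*6 = -24)
d(k) = 1/(2*k)
u(J) = 6 - 8*J (u(J) = (J/3)*(-24) + 6 = -8*J + 6 = 6 - 8*J)
r = 13223/3 (r = -1 + (12828 + (6 - 8*(-49)))/3 = -1 + (12828 + (6 + 392))/3 = -1 + (12828 + 398)/3 = -1 + (⅓)*13226 = -1 + 13226/3 = 13223/3 ≈ 4407.7)
r + d(-6) = 13223/3 + (½)/(-6) = 13223/3 + (½)*(-⅙) = 13223/3 - 1/12 = 52891/12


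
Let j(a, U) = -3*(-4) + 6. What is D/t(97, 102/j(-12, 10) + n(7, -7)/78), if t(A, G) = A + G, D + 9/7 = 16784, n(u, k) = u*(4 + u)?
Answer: 3054454/18865 ≈ 161.91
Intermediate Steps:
j(a, U) = 18 (j(a, U) = 12 + 6 = 18)
D = 117479/7 (D = -9/7 + 16784 = 117479/7 ≈ 16783.)
D/t(97, 102/j(-12, 10) + n(7, -7)/78) = 117479/(7*(97 + (102/18 + (7*(4 + 7))/78))) = 117479/(7*(97 + (102*(1/18) + (7*11)*(1/78)))) = 117479/(7*(97 + (17/3 + 77*(1/78)))) = 117479/(7*(97 + (17/3 + 77/78))) = 117479/(7*(97 + 173/26)) = 117479/(7*(2695/26)) = (117479/7)*(26/2695) = 3054454/18865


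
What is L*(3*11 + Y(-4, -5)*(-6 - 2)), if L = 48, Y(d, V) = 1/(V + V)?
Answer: 8112/5 ≈ 1622.4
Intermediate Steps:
Y(d, V) = 1/(2*V)
L*(3*11 + Y(-4, -5)*(-6 - 2)) = 48*(3*11 + ((½)/(-5))*(-6 - 2)) = 48*(33 + ((½)*(-⅕))*(-8)) = 48*(33 - ⅒*(-8)) = 48*(33 + ⅘) = 48*(169/5) = 8112/5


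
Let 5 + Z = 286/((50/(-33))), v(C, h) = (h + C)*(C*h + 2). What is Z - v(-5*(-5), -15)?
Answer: 88406/25 ≈ 3536.2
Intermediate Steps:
v(C, h) = (2 + C*h)*(C + h) (v(C, h) = (C + h)*(2 + C*h) = (2 + C*h)*(C + h))
Z = -4844/25 (Z = -5 + 286/((50/(-33))) = -5 + 286/((50*(-1/33))) = -5 + 286/(-50/33) = -5 + 286*(-33/50) = -5 - 4719/25 = -4844/25 ≈ -193.76)
Z - v(-5*(-5), -15) = -4844/25 - (2*(-5*(-5)) + 2*(-15) - 5*(-5)*(-15)**2 - 15*(-5*(-5))**2) = -4844/25 - (2*25 - 30 + 25*225 - 15*25**2) = -4844/25 - (50 - 30 + 5625 - 15*625) = -4844/25 - (50 - 30 + 5625 - 9375) = -4844/25 - 1*(-3730) = -4844/25 + 3730 = 88406/25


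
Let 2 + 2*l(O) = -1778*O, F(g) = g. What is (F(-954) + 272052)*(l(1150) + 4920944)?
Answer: 1056900765114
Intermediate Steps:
l(O) = -1 - 889*O (l(O) = -1 + (-1778*O)/2 = -1 - 889*O)
(F(-954) + 272052)*(l(1150) + 4920944) = (-954 + 272052)*((-1 - 889*1150) + 4920944) = 271098*((-1 - 1022350) + 4920944) = 271098*(-1022351 + 4920944) = 271098*3898593 = 1056900765114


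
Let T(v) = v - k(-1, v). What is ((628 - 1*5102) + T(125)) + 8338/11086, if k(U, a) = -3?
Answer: -24085709/5543 ≈ -4345.3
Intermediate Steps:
T(v) = 3 + v (T(v) = v - 1*(-3) = v + 3 = 3 + v)
((628 - 1*5102) + T(125)) + 8338/11086 = ((628 - 1*5102) + (3 + 125)) + 8338/11086 = ((628 - 5102) + 128) + 8338*(1/11086) = (-4474 + 128) + 4169/5543 = -4346 + 4169/5543 = -24085709/5543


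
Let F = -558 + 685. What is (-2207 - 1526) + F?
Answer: -3606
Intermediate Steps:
F = 127
(-2207 - 1526) + F = (-2207 - 1526) + 127 = -3733 + 127 = -3606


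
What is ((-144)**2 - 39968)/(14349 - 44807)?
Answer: 9616/15229 ≈ 0.63143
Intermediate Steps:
((-144)**2 - 39968)/(14349 - 44807) = (20736 - 39968)/(-30458) = -19232*(-1/30458) = 9616/15229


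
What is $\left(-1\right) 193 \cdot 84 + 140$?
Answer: $-16072$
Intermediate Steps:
$\left(-1\right) 193 \cdot 84 + 140 = \left(-193\right) 84 + 140 = -16212 + 140 = -16072$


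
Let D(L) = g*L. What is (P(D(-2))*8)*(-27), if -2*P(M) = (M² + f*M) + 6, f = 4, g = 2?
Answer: 648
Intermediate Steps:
D(L) = 2*L
P(M) = -3 - 2*M - M²/2 (P(M) = -((M² + 4*M) + 6)/2 = -(6 + M² + 4*M)/2 = -3 - 2*M - M²/2)
(P(D(-2))*8)*(-27) = ((-3 - 4*(-2) - (2*(-2))²/2)*8)*(-27) = ((-3 - 2*(-4) - ½*(-4)²)*8)*(-27) = ((-3 + 8 - ½*16)*8)*(-27) = ((-3 + 8 - 8)*8)*(-27) = -3*8*(-27) = -24*(-27) = 648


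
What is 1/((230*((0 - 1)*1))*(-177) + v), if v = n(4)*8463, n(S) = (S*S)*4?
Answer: 1/582342 ≈ 1.7172e-6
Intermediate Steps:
n(S) = 4*S² (n(S) = S²*4 = 4*S²)
v = 541632 (v = (4*4²)*8463 = (4*16)*8463 = 64*8463 = 541632)
1/((230*((0 - 1)*1))*(-177) + v) = 1/((230*((0 - 1)*1))*(-177) + 541632) = 1/((230*(-1*1))*(-177) + 541632) = 1/((230*(-1))*(-177) + 541632) = 1/(-230*(-177) + 541632) = 1/(40710 + 541632) = 1/582342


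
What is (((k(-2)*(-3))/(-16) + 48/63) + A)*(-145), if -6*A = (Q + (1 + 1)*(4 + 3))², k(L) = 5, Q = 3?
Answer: 2263885/336 ≈ 6737.8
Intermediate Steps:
A = -289/6 (A = -(3 + (1 + 1)*(4 + 3))²/6 = -(3 + 2*7)²/6 = -(3 + 14)²/6 = -⅙*17² = -⅙*289 = -289/6 ≈ -48.167)
(((k(-2)*(-3))/(-16) + 48/63) + A)*(-145) = (((5*(-3))/(-16) + 48/63) - 289/6)*(-145) = ((-15*(-1/16) + 48*(1/63)) - 289/6)*(-145) = ((15/16 + 16/21) - 289/6)*(-145) = (571/336 - 289/6)*(-145) = -15613/336*(-145) = 2263885/336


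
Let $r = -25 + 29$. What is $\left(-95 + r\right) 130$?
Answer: $-11830$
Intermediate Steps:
$r = 4$
$\left(-95 + r\right) 130 = \left(-95 + 4\right) 130 = \left(-91\right) 130 = -11830$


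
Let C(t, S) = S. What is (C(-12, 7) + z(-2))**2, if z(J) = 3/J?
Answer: 121/4 ≈ 30.250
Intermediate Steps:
(C(-12, 7) + z(-2))**2 = (7 + 3/(-2))**2 = (7 + 3*(-1/2))**2 = (7 - 3/2)**2 = (11/2)**2 = 121/4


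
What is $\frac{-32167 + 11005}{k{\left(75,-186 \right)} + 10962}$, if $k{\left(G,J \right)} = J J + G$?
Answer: $- \frac{7054}{15211} \approx -0.46374$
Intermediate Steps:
$k{\left(G,J \right)} = G + J^{2}$ ($k{\left(G,J \right)} = J^{2} + G = G + J^{2}$)
$\frac{-32167 + 11005}{k{\left(75,-186 \right)} + 10962} = \frac{-32167 + 11005}{\left(75 + \left(-186\right)^{2}\right) + 10962} = - \frac{21162}{\left(75 + 34596\right) + 10962} = - \frac{21162}{34671 + 10962} = - \frac{21162}{45633} = \left(-21162\right) \frac{1}{45633} = - \frac{7054}{15211}$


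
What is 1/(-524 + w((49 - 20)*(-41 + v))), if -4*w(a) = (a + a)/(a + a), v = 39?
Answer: -4/2097 ≈ -0.0019075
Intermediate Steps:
w(a) = -¼ (w(a) = -(a + a)/(4*(a + a)) = -2*a/(4*(2*a)) = -2*a*1/(2*a)/4 = -¼*1 = -¼)
1/(-524 + w((49 - 20)*(-41 + v))) = 1/(-524 - ¼) = 1/(-2097/4) = -4/2097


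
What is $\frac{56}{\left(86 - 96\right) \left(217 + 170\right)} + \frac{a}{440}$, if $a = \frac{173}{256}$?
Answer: $- \frac{563833}{43591680} \approx -0.012934$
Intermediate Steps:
$a = \frac{173}{256}$ ($a = 173 \cdot \frac{1}{256} = \frac{173}{256} \approx 0.67578$)
$\frac{56}{\left(86 - 96\right) \left(217 + 170\right)} + \frac{a}{440} = \frac{56}{\left(86 - 96\right) \left(217 + 170\right)} + \frac{173}{256 \cdot 440} = \frac{56}{\left(-10\right) 387} + \frac{173}{256} \cdot \frac{1}{440} = \frac{56}{-3870} + \frac{173}{112640} = 56 \left(- \frac{1}{3870}\right) + \frac{173}{112640} = - \frac{28}{1935} + \frac{173}{112640} = - \frac{563833}{43591680}$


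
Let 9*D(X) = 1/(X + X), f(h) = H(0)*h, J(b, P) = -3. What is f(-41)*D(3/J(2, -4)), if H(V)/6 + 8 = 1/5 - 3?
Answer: -738/5 ≈ -147.60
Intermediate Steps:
H(V) = -324/5 (H(V) = -48 + 6*(1/5 - 3) = -48 + 6*(⅕ - 3) = -48 + 6*(-14/5) = -48 - 84/5 = -324/5)
f(h) = -324*h/5
D(X) = 1/(18*X) (D(X) = 1/(9*(X + X)) = 1/(9*((2*X))) = (1/(2*X))/9 = 1/(18*X))
f(-41)*D(3/J(2, -4)) = (-324/5*(-41))*(1/(18*((3/(-3))))) = 13284*(1/(18*((3*(-⅓)))))/5 = 13284*((1/18)/(-1))/5 = 13284*((1/18)*(-1))/5 = (13284/5)*(-1/18) = -738/5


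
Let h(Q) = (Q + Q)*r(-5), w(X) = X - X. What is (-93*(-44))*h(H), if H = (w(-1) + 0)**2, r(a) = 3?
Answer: 0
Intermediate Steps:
w(X) = 0
H = 0 (H = (0 + 0)**2 = 0**2 = 0)
h(Q) = 6*Q (h(Q) = (Q + Q)*3 = (2*Q)*3 = 6*Q)
(-93*(-44))*h(H) = (-93*(-44))*(6*0) = 4092*0 = 0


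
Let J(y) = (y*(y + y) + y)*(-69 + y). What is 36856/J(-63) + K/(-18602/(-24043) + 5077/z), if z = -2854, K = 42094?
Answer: -750633066791930942/17925190754625 ≈ -41876.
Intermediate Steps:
J(y) = (-69 + y)*(y + 2*y²) (J(y) = (y*(2*y) + y)*(-69 + y) = (2*y² + y)*(-69 + y) = (y + 2*y²)*(-69 + y) = (-69 + y)*(y + 2*y²))
36856/J(-63) + K/(-18602/(-24043) + 5077/z) = 36856/((-63*(-69 - 137*(-63) + 2*(-63)²))) + 42094/(-18602/(-24043) + 5077/(-2854)) = 36856/((-63*(-69 + 8631 + 2*3969))) + 42094/(-18602*(-1/24043) + 5077*(-1/2854)) = 36856/((-63*(-69 + 8631 + 7938))) + 42094/(18602/24043 - 5077/2854) = 36856/((-63*16500)) + 42094/(-68976203/68618722) = 36856/(-1039500) + 42094*(-68618722/68976203) = 36856*(-1/1039500) - 2888436483868/68976203 = -9214/259875 - 2888436483868/68976203 = -750633066791930942/17925190754625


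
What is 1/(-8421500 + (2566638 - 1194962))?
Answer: -1/7049824 ≈ -1.4185e-7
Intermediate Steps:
1/(-8421500 + (2566638 - 1194962)) = 1/(-8421500 + 1371676) = 1/(-7049824) = -1/7049824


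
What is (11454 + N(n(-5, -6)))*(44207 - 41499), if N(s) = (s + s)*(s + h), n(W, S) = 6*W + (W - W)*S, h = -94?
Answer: 51164952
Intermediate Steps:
n(W, S) = 6*W (n(W, S) = 6*W + 0*S = 6*W + 0 = 6*W)
N(s) = 2*s*(-94 + s) (N(s) = (s + s)*(s - 94) = (2*s)*(-94 + s) = 2*s*(-94 + s))
(11454 + N(n(-5, -6)))*(44207 - 41499) = (11454 + 2*(6*(-5))*(-94 + 6*(-5)))*(44207 - 41499) = (11454 + 2*(-30)*(-94 - 30))*2708 = (11454 + 2*(-30)*(-124))*2708 = (11454 + 7440)*2708 = 18894*2708 = 51164952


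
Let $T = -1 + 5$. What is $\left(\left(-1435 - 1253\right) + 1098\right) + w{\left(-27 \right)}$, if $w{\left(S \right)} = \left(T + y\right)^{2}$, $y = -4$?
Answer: $-1590$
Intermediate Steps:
$T = 4$
$w{\left(S \right)} = 0$ ($w{\left(S \right)} = \left(4 - 4\right)^{2} = 0^{2} = 0$)
$\left(\left(-1435 - 1253\right) + 1098\right) + w{\left(-27 \right)} = \left(\left(-1435 - 1253\right) + 1098\right) + 0 = \left(-2688 + 1098\right) + 0 = -1590 + 0 = -1590$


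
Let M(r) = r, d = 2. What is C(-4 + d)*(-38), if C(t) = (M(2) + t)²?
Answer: 0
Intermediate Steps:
C(t) = (2 + t)²
C(-4 + d)*(-38) = (2 + (-4 + 2))²*(-38) = (2 - 2)²*(-38) = 0²*(-38) = 0*(-38) = 0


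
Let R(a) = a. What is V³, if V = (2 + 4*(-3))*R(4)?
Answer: -64000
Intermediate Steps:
V = -40 (V = (2 + 4*(-3))*4 = (2 - 12)*4 = -10*4 = -40)
V³ = (-40)³ = -64000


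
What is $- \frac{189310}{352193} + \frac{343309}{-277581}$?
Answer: $- \frac{173459885747}{97762085133} \approx -1.7743$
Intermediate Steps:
$- \frac{189310}{352193} + \frac{343309}{-277581} = \left(-189310\right) \frac{1}{352193} + 343309 \left(- \frac{1}{277581}\right) = - \frac{189310}{352193} - \frac{343309}{277581} = - \frac{173459885747}{97762085133}$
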